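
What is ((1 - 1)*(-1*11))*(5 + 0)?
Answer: 0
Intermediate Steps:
((1 - 1)*(-1*11))*(5 + 0) = (0*(-11))*5 = 0*5 = 0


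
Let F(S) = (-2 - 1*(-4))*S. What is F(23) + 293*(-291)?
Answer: -85217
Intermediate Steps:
F(S) = 2*S (F(S) = (-2 + 4)*S = 2*S)
F(23) + 293*(-291) = 2*23 + 293*(-291) = 46 - 85263 = -85217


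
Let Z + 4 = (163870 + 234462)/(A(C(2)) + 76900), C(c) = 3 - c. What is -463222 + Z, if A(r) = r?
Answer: -3238376754/6991 ≈ -4.6322e+5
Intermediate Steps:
Z = 8248/6991 (Z = -4 + (163870 + 234462)/((3 - 1*2) + 76900) = -4 + 398332/((3 - 2) + 76900) = -4 + 398332/(1 + 76900) = -4 + 398332/76901 = -4 + 398332*(1/76901) = -4 + 36212/6991 = 8248/6991 ≈ 1.1798)
-463222 + Z = -463222 + 8248/6991 = -3238376754/6991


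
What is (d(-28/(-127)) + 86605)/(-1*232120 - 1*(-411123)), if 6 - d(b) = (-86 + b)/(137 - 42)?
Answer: 1044972609/2159671195 ≈ 0.48386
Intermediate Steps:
d(b) = 656/95 - b/95 (d(b) = 6 - (-86 + b)/(137 - 42) = 6 - (-86 + b)/95 = 6 - (-86/95 + b/95) = 6 + (86/95 - b/95) = 656/95 - b/95)
(d(-28/(-127)) + 86605)/(-1*232120 - 1*(-411123)) = ((656/95 - (-28)/(95*(-127))) + 86605)/(-1*232120 - 1*(-411123)) = ((656/95 - (-28)*(-1)/(95*127)) + 86605)/(-232120 + 411123) = ((656/95 - 1/95*28/127) + 86605)/179003 = ((656/95 - 28/12065) + 86605)*(1/179003) = (83284/12065 + 86605)*(1/179003) = (1044972609/12065)*(1/179003) = 1044972609/2159671195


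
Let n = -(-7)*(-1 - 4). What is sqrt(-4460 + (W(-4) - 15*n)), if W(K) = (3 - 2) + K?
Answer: I*sqrt(3938) ≈ 62.753*I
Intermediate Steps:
W(K) = 1 + K
n = -35 (n = -(-7)*(-5) = -7*5 = -35)
sqrt(-4460 + (W(-4) - 15*n)) = sqrt(-4460 + ((1 - 4) - 15*(-35))) = sqrt(-4460 + (-3 + 525)) = sqrt(-4460 + 522) = sqrt(-3938) = I*sqrt(3938)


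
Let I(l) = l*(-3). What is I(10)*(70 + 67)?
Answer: -4110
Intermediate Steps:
I(l) = -3*l
I(10)*(70 + 67) = (-3*10)*(70 + 67) = -30*137 = -4110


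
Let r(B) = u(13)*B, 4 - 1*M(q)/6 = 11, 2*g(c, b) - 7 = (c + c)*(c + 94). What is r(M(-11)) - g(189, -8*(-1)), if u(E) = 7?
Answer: -107569/2 ≈ -53785.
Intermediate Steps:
g(c, b) = 7/2 + c*(94 + c) (g(c, b) = 7/2 + ((c + c)*(c + 94))/2 = 7/2 + ((2*c)*(94 + c))/2 = 7/2 + (2*c*(94 + c))/2 = 7/2 + c*(94 + c))
M(q) = -42 (M(q) = 24 - 6*11 = 24 - 66 = -42)
r(B) = 7*B
r(M(-11)) - g(189, -8*(-1)) = 7*(-42) - (7/2 + 189² + 94*189) = -294 - (7/2 + 35721 + 17766) = -294 - 1*106981/2 = -294 - 106981/2 = -107569/2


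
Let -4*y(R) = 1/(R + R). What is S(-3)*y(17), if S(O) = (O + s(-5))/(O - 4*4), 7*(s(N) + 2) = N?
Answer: -5/2261 ≈ -0.0022114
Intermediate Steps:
y(R) = -1/(8*R) (y(R) = -1/(4*(R + R)) = -1/(2*R)/4 = -1/(8*R))
s(N) = -2 + N/7
S(O) = (-19/7 + O)/(-16 + O) (S(O) = (O + (-2 + (⅐)*(-5)))/(O - 4*4) = (O + (-2 - 5/7))/(O - 16) = (O - 19/7)/(-16 + O) = (-19/7 + O)/(-16 + O))
S(-3)*y(17) = ((-19/7 - 3)/(-16 - 3))*(-⅛/17) = (-40/7/(-19))*(-⅛*1/17) = -1/19*(-40/7)*(-1/136) = (40/133)*(-1/136) = -5/2261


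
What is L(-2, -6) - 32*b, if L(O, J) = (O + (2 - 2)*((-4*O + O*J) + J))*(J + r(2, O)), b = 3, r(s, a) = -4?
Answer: -76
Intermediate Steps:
L(O, J) = O*(-4 + J) (L(O, J) = (O + (2 - 2)*((-4*O + O*J) + J))*(J - 4) = (O + 0*((-4*O + J*O) + J))*(-4 + J) = (O + 0*(J - 4*O + J*O))*(-4 + J) = (O + 0)*(-4 + J) = O*(-4 + J))
L(-2, -6) - 32*b = -2*(-4 - 6) - 32*3 = -2*(-10) - 96 = 20 - 96 = -76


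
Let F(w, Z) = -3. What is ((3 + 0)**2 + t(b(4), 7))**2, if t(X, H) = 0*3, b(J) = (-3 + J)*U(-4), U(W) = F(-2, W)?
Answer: 81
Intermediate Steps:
U(W) = -3
b(J) = 9 - 3*J (b(J) = (-3 + J)*(-3) = 9 - 3*J)
t(X, H) = 0
((3 + 0)**2 + t(b(4), 7))**2 = ((3 + 0)**2 + 0)**2 = (3**2 + 0)**2 = (9 + 0)**2 = 9**2 = 81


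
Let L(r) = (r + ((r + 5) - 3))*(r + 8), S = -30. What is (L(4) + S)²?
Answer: 8100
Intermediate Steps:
L(r) = (2 + 2*r)*(8 + r) (L(r) = (r + ((5 + r) - 3))*(8 + r) = (r + (2 + r))*(8 + r) = (2 + 2*r)*(8 + r))
(L(4) + S)² = ((16 + 2*4² + 18*4) - 30)² = ((16 + 2*16 + 72) - 30)² = ((16 + 32 + 72) - 30)² = (120 - 30)² = 90² = 8100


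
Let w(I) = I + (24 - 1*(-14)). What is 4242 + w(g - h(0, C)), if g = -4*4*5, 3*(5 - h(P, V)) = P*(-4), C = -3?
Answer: 4195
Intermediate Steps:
h(P, V) = 5 + 4*P/3 (h(P, V) = 5 - P*(-4)/3 = 5 - (-4)*P/3 = 5 + 4*P/3)
g = -80 (g = -16*5 = -80)
w(I) = 38 + I (w(I) = I + (24 + 14) = I + 38 = 38 + I)
4242 + w(g - h(0, C)) = 4242 + (38 + (-80 - (5 + (4/3)*0))) = 4242 + (38 + (-80 - (5 + 0))) = 4242 + (38 + (-80 - 1*5)) = 4242 + (38 + (-80 - 5)) = 4242 + (38 - 85) = 4242 - 47 = 4195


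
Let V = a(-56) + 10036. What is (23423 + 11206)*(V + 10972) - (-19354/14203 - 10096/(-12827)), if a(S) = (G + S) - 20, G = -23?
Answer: 131910204956488711/182181881 ≈ 7.2406e+8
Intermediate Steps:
a(S) = -43 + S (a(S) = (-23 + S) - 20 = -43 + S)
V = 9937 (V = (-43 - 56) + 10036 = -99 + 10036 = 9937)
(23423 + 11206)*(V + 10972) - (-19354/14203 - 10096/(-12827)) = (23423 + 11206)*(9937 + 10972) - (-19354/14203 - 10096/(-12827)) = 34629*20909 - (-19354*1/14203 - 10096*(-1/12827)) = 724057761 - (-19354/14203 + 10096/12827) = 724057761 - 1*(-104860270/182181881) = 724057761 + 104860270/182181881 = 131910204956488711/182181881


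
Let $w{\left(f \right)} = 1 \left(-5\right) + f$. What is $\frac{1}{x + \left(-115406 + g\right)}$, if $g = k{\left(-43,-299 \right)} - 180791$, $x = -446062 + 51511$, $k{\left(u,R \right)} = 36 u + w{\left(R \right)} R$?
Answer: $- \frac{1}{601400} \approx -1.6628 \cdot 10^{-6}$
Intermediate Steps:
$w{\left(f \right)} = -5 + f$
$k{\left(u,R \right)} = 36 u + R \left(-5 + R\right)$ ($k{\left(u,R \right)} = 36 u + \left(-5 + R\right) R = 36 u + R \left(-5 + R\right)$)
$x = -394551$
$g = -91443$ ($g = \left(36 \left(-43\right) - 299 \left(-5 - 299\right)\right) - 180791 = \left(-1548 - -90896\right) - 180791 = \left(-1548 + 90896\right) - 180791 = 89348 - 180791 = -91443$)
$\frac{1}{x + \left(-115406 + g\right)} = \frac{1}{-394551 - 206849} = \frac{1}{-601400} = - \frac{1}{601400}$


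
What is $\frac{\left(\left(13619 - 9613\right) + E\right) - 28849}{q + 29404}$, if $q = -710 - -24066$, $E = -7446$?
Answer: $- \frac{32289}{52760} \approx -0.612$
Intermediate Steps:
$q = 23356$ ($q = -710 + 24066 = 23356$)
$\frac{\left(\left(13619 - 9613\right) + E\right) - 28849}{q + 29404} = \frac{\left(\left(13619 - 9613\right) - 7446\right) - 28849}{23356 + 29404} = \frac{\left(4006 - 7446\right) - 28849}{52760} = \left(-3440 - 28849\right) \frac{1}{52760} = \left(-32289\right) \frac{1}{52760} = - \frac{32289}{52760}$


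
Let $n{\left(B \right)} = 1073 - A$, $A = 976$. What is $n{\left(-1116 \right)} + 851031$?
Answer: $851128$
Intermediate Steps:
$n{\left(B \right)} = 97$ ($n{\left(B \right)} = 1073 - 976 = 97$)
$n{\left(-1116 \right)} + 851031 = 97 + 851031 = 851128$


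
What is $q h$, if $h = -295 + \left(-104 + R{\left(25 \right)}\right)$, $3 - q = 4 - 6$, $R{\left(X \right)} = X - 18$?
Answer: $-1960$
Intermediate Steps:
$R{\left(X \right)} = -18 + X$
$q = 5$ ($q = 3 - \left(4 - 6\right) = 3 - -2 = 3 + 2 = 5$)
$h = -392$ ($h = -295 + \left(-104 + \left(-18 + 25\right)\right) = -295 + \left(-104 + 7\right) = -295 - 97 = -392$)
$q h = 5 \left(-392\right) = -1960$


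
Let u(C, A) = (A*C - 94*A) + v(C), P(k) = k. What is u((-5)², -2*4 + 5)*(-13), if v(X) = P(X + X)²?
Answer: -35191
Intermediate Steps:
v(X) = 4*X² (v(X) = (X + X)² = (2*X)² = 4*X²)
u(C, A) = -94*A + 4*C² + A*C (u(C, A) = (A*C - 94*A) + 4*C² = (-94*A + A*C) + 4*C² = -94*A + 4*C² + A*C)
u((-5)², -2*4 + 5)*(-13) = (-94*(-2*4 + 5) + 4*((-5)²)² + (-2*4 + 5)*(-5)²)*(-13) = (-94*(-8 + 5) + 4*25² + (-8 + 5)*25)*(-13) = (-94*(-3) + 4*625 - 3*25)*(-13) = (282 + 2500 - 75)*(-13) = 2707*(-13) = -35191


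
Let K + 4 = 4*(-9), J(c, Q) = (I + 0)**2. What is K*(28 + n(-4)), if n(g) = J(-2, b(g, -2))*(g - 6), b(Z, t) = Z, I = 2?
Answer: 480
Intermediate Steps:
J(c, Q) = 4 (J(c, Q) = (2 + 0)**2 = 2**2 = 4)
K = -40 (K = -4 + 4*(-9) = -4 - 36 = -40)
n(g) = -24 + 4*g (n(g) = 4*(g - 6) = 4*(-6 + g) = -24 + 4*g)
K*(28 + n(-4)) = -40*(28 + (-24 + 4*(-4))) = -40*(28 + (-24 - 16)) = -40*(28 - 40) = -40*(-12) = 480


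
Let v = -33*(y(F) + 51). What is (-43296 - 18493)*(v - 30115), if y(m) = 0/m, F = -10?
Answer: 1964766622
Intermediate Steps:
y(m) = 0
v = -1683 (v = -33*(0 + 51) = -33*51 = -1683)
(-43296 - 18493)*(v - 30115) = (-43296 - 18493)*(-1683 - 30115) = -61789*(-31798) = 1964766622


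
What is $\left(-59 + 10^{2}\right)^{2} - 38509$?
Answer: $-36828$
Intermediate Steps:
$\left(-59 + 10^{2}\right)^{2} - 38509 = \left(-59 + 100\right)^{2} - 38509 = 41^{2} - 38509 = 1681 - 38509 = -36828$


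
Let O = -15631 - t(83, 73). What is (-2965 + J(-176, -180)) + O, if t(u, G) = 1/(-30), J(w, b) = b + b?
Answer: -568679/30 ≈ -18956.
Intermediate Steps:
J(w, b) = 2*b
t(u, G) = -1/30
O = -468929/30 (O = -15631 - 1*(-1/30) = -15631 + 1/30 = -468929/30 ≈ -15631.)
(-2965 + J(-176, -180)) + O = (-2965 + 2*(-180)) - 468929/30 = (-2965 - 360) - 468929/30 = -3325 - 468929/30 = -568679/30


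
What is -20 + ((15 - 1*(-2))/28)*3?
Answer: -509/28 ≈ -18.179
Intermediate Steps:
-20 + ((15 - 1*(-2))/28)*3 = -20 + ((15 + 2)*(1/28))*3 = -20 + (17*(1/28))*3 = -20 + (17/28)*3 = -20 + 51/28 = -509/28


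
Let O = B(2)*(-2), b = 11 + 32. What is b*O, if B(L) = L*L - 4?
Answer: 0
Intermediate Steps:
B(L) = -4 + L² (B(L) = L² - 4 = -4 + L²)
b = 43
O = 0 (O = (-4 + 2²)*(-2) = (-4 + 4)*(-2) = 0*(-2) = 0)
b*O = 43*0 = 0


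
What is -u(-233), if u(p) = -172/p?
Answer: -172/233 ≈ -0.73820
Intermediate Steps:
-u(-233) = -(-172)/(-233) = -(-172)*(-1)/233 = -1*172/233 = -172/233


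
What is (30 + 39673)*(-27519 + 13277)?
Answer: -565450126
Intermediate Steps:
(30 + 39673)*(-27519 + 13277) = 39703*(-14242) = -565450126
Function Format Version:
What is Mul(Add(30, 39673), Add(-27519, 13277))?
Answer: -565450126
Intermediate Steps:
Mul(Add(30, 39673), Add(-27519, 13277)) = Mul(39703, -14242) = -565450126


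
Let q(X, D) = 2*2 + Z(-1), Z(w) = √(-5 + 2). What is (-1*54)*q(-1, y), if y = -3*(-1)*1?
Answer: -216 - 54*I*√3 ≈ -216.0 - 93.531*I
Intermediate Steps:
Z(w) = I*√3 (Z(w) = √(-3) = I*√3)
y = 3 (y = 3*1 = 3)
q(X, D) = 4 + I*√3 (q(X, D) = 2*2 + I*√3 = 4 + I*√3)
(-1*54)*q(-1, y) = (-1*54)*(4 + I*√3) = -54*(4 + I*√3) = -216 - 54*I*√3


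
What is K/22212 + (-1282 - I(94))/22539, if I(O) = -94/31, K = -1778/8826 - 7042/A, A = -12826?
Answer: -188760188072050/3327401732117661 ≈ -0.056729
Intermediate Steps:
K = 9837016/28300569 (K = -1778/8826 - 7042/(-12826) = -1778*1/8826 - 7042*(-1/12826) = -889/4413 + 3521/6413 = 9837016/28300569 ≈ 0.34759)
I(O) = -94/31 (I(O) = -94*1/31 = -94/31)
K/22212 + (-1282 - I(94))/22539 = (9837016/28300569)/22212 + (-1282 - 1*(-94/31))/22539 = (9837016/28300569)*(1/22212) + (-1282 + 94/31)*(1/22539) = 2459254/157153059657 - 39648/31*1/22539 = 2459254/157153059657 - 13216/232903 = -188760188072050/3327401732117661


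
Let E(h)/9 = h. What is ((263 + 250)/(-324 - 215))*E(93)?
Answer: -429381/539 ≈ -796.63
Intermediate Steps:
E(h) = 9*h
((263 + 250)/(-324 - 215))*E(93) = ((263 + 250)/(-324 - 215))*(9*93) = (513/(-539))*837 = (513*(-1/539))*837 = -513/539*837 = -429381/539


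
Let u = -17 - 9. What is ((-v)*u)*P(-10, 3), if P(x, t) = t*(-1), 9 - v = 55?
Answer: 3588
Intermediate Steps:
v = -46 (v = 9 - 1*55 = 9 - 55 = -46)
u = -26
P(x, t) = -t
((-v)*u)*P(-10, 3) = (-1*(-46)*(-26))*(-1*3) = (46*(-26))*(-3) = -1196*(-3) = 3588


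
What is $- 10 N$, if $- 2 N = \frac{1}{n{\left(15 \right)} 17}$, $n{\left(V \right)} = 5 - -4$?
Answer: $\frac{5}{153} \approx 0.03268$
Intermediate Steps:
$n{\left(V \right)} = 9$ ($n{\left(V \right)} = 5 + 4 = 9$)
$N = - \frac{1}{306}$ ($N = - \frac{1}{2 \cdot 9 \cdot 17} = - \frac{1}{2 \cdot 153} = \left(- \frac{1}{2}\right) \frac{1}{153} = - \frac{1}{306} \approx -0.003268$)
$- 10 N = \left(-10\right) \left(- \frac{1}{306}\right) = \frac{5}{153}$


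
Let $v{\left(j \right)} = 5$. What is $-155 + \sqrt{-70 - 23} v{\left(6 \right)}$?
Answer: $-155 + 5 i \sqrt{93} \approx -155.0 + 48.218 i$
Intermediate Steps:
$-155 + \sqrt{-70 - 23} v{\left(6 \right)} = -155 + \sqrt{-70 - 23} \cdot 5 = -155 + \sqrt{-93} \cdot 5 = -155 + i \sqrt{93} \cdot 5 = -155 + 5 i \sqrt{93}$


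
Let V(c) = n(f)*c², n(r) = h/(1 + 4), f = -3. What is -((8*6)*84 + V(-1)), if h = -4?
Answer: -20156/5 ≈ -4031.2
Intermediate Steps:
n(r) = -⅘ (n(r) = -4/(1 + 4) = -4/5 = -4*⅕ = -⅘)
V(c) = -4*c²/5
-((8*6)*84 + V(-1)) = -((8*6)*84 - ⅘*(-1)²) = -(48*84 - ⅘*1) = -(4032 - ⅘) = -1*20156/5 = -20156/5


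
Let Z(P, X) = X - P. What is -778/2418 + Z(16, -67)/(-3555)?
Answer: -427516/1432665 ≈ -0.29841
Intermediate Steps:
-778/2418 + Z(16, -67)/(-3555) = -778/2418 + (-67 - 1*16)/(-3555) = -778*1/2418 + (-67 - 16)*(-1/3555) = -389/1209 - 83*(-1/3555) = -389/1209 + 83/3555 = -427516/1432665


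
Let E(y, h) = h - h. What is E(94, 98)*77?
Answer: 0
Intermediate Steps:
E(y, h) = 0
E(94, 98)*77 = 0*77 = 0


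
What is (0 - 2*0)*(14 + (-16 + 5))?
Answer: 0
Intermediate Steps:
(0 - 2*0)*(14 + (-16 + 5)) = (0 + 0)*(14 - 11) = 0*3 = 0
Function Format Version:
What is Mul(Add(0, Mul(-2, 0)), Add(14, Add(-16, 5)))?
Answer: 0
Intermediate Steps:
Mul(Add(0, Mul(-2, 0)), Add(14, Add(-16, 5))) = Mul(Add(0, 0), Add(14, -11)) = Mul(0, 3) = 0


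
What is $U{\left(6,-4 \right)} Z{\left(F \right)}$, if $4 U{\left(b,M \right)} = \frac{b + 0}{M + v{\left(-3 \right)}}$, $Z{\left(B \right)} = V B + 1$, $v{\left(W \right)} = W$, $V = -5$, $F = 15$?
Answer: $\frac{111}{7} \approx 15.857$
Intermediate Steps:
$Z{\left(B \right)} = 1 - 5 B$ ($Z{\left(B \right)} = - 5 B + 1 = 1 - 5 B$)
$U{\left(b,M \right)} = \frac{b}{4 \left(-3 + M\right)}$ ($U{\left(b,M \right)} = \frac{\left(b + 0\right) \frac{1}{M - 3}}{4} = \frac{b \frac{1}{-3 + M}}{4} = \frac{b}{4 \left(-3 + M\right)}$)
$U{\left(6,-4 \right)} Z{\left(F \right)} = \frac{1}{4} \cdot 6 \frac{1}{-3 - 4} \left(1 - 75\right) = \frac{1}{4} \cdot 6 \frac{1}{-7} \left(1 - 75\right) = \frac{1}{4} \cdot 6 \left(- \frac{1}{7}\right) \left(-74\right) = \left(- \frac{3}{14}\right) \left(-74\right) = \frac{111}{7}$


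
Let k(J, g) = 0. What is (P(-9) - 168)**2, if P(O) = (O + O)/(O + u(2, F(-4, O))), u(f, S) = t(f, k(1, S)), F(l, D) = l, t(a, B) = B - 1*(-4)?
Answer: 675684/25 ≈ 27027.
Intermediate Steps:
t(a, B) = 4 + B (t(a, B) = B + 4 = 4 + B)
u(f, S) = 4 (u(f, S) = 4 + 0 = 4)
P(O) = 2*O/(4 + O) (P(O) = (O + O)/(O + 4) = (2*O)/(4 + O) = 2*O/(4 + O))
(P(-9) - 168)**2 = (2*(-9)/(4 - 9) - 168)**2 = (2*(-9)/(-5) - 168)**2 = (2*(-9)*(-1/5) - 168)**2 = (18/5 - 168)**2 = (-822/5)**2 = 675684/25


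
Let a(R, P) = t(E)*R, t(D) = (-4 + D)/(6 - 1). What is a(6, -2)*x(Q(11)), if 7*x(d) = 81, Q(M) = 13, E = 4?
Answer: 0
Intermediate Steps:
t(D) = -⅘ + D/5 (t(D) = (-4 + D)/5 = (-4 + D)*(⅕) = -⅘ + D/5)
a(R, P) = 0 (a(R, P) = (-⅘ + (⅕)*4)*R = (-⅘ + ⅘)*R = 0*R = 0)
x(d) = 81/7 (x(d) = (⅐)*81 = 81/7)
a(6, -2)*x(Q(11)) = 0*(81/7) = 0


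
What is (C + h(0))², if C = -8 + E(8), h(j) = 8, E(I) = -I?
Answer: 64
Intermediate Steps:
C = -16 (C = -8 - 1*8 = -8 - 8 = -16)
(C + h(0))² = (-16 + 8)² = (-8)² = 64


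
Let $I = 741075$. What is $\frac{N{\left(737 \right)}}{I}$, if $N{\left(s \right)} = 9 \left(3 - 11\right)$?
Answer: $- \frac{24}{247025} \approx -9.7156 \cdot 10^{-5}$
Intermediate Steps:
$N{\left(s \right)} = -72$ ($N{\left(s \right)} = 9 \left(-8\right) = -72$)
$\frac{N{\left(737 \right)}}{I} = - \frac{72}{741075} = \left(-72\right) \frac{1}{741075} = - \frac{24}{247025}$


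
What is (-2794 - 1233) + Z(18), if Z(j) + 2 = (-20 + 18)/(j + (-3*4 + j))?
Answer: -48349/12 ≈ -4029.1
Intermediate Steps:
Z(j) = -2 - 2/(-12 + 2*j) (Z(j) = -2 + (-20 + 18)/(j + (-3*4 + j)) = -2 - 2/(j + (-12 + j)) = -2 - 2/(-12 + 2*j))
(-2794 - 1233) + Z(18) = (-2794 - 1233) + (11 - 2*18)/(-6 + 18) = -4027 + (11 - 36)/12 = -4027 + (1/12)*(-25) = -4027 - 25/12 = -48349/12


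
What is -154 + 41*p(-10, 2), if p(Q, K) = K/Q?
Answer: -811/5 ≈ -162.20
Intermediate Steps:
-154 + 41*p(-10, 2) = -154 + 41*(2/(-10)) = -154 + 41*(2*(-⅒)) = -154 + 41*(-⅕) = -154 - 41/5 = -811/5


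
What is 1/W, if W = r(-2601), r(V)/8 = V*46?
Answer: -1/957168 ≈ -1.0447e-6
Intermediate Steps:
r(V) = 368*V (r(V) = 8*(V*46) = 8*(46*V) = 368*V)
W = -957168 (W = 368*(-2601) = -957168)
1/W = 1/(-957168) = -1/957168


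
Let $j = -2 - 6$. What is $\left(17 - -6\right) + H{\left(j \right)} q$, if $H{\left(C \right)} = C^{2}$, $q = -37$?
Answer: $-2345$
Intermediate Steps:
$j = -8$ ($j = -2 - 6 = -8$)
$\left(17 - -6\right) + H{\left(j \right)} q = \left(17 - -6\right) + \left(-8\right)^{2} \left(-37\right) = \left(17 + 6\right) + 64 \left(-37\right) = 23 - 2368 = -2345$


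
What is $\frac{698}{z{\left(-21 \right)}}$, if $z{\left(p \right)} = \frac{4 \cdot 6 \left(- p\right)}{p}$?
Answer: $- \frac{349}{12} \approx -29.083$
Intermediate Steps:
$z{\left(p \right)} = -24$ ($z{\left(p \right)} = \frac{24 \left(- p\right)}{p} = \frac{\left(-24\right) p}{p} = -24$)
$\frac{698}{z{\left(-21 \right)}} = \frac{698}{-24} = 698 \left(- \frac{1}{24}\right) = - \frac{349}{12}$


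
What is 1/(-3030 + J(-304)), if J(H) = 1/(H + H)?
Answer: -608/1842241 ≈ -0.00033003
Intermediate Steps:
J(H) = 1/(2*H)
1/(-3030 + J(-304)) = 1/(-3030 + (½)/(-304)) = 1/(-3030 + (½)*(-1/304)) = 1/(-3030 - 1/608) = 1/(-1842241/608) = -608/1842241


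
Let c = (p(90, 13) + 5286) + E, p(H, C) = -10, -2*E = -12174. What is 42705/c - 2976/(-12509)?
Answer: 568013133/142139767 ≈ 3.9962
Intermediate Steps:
E = 6087 (E = -½*(-12174) = 6087)
c = 11363 (c = (-10 + 5286) + 6087 = 5276 + 6087 = 11363)
42705/c - 2976/(-12509) = 42705/11363 - 2976/(-12509) = 42705*(1/11363) - 2976*(-1/12509) = 42705/11363 + 2976/12509 = 568013133/142139767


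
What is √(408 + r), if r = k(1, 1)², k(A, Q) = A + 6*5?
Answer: 37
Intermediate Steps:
k(A, Q) = 30 + A (k(A, Q) = A + 30 = 30 + A)
r = 961 (r = (30 + 1)² = 31² = 961)
√(408 + r) = √(408 + 961) = √1369 = 37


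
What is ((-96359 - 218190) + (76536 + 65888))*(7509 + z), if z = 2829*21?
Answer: -11518260750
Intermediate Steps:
z = 59409
((-96359 - 218190) + (76536 + 65888))*(7509 + z) = ((-96359 - 218190) + (76536 + 65888))*(7509 + 59409) = (-314549 + 142424)*66918 = -172125*66918 = -11518260750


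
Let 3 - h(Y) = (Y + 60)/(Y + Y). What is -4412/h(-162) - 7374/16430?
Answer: -391548387/238235 ≈ -1643.5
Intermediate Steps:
h(Y) = 3 - (60 + Y)/(2*Y) (h(Y) = 3 - (Y + 60)/(Y + Y) = 3 - (60 + Y)/(2*Y))
-4412/h(-162) - 7374/16430 = -4412/(5/2 - 30/(-162)) - 7374/16430 = -4412/(5/2 - 30*(-1/162)) - 7374*1/16430 = -4412/(5/2 + 5/27) - 3687/8215 = -4412/145/54 - 3687/8215 = -4412*54/145 - 3687/8215 = -238248/145 - 3687/8215 = -391548387/238235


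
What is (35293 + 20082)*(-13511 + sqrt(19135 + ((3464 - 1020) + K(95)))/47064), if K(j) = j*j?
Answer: -748171625 + 55375*sqrt(7651)/23532 ≈ -7.4817e+8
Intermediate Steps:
K(j) = j**2
(35293 + 20082)*(-13511 + sqrt(19135 + ((3464 - 1020) + K(95)))/47064) = (35293 + 20082)*(-13511 + sqrt(19135 + ((3464 - 1020) + 95**2))/47064) = 55375*(-13511 + sqrt(19135 + (2444 + 9025))*(1/47064)) = 55375*(-13511 + sqrt(19135 + 11469)*(1/47064)) = 55375*(-13511 + sqrt(30604)*(1/47064)) = 55375*(-13511 + (2*sqrt(7651))*(1/47064)) = 55375*(-13511 + sqrt(7651)/23532) = -748171625 + 55375*sqrt(7651)/23532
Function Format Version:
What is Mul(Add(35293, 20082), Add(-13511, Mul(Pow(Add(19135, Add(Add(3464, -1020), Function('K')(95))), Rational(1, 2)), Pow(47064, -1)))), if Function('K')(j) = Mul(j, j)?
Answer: Add(-748171625, Mul(Rational(55375, 23532), Pow(7651, Rational(1, 2)))) ≈ -7.4817e+8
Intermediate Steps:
Function('K')(j) = Pow(j, 2)
Mul(Add(35293, 20082), Add(-13511, Mul(Pow(Add(19135, Add(Add(3464, -1020), Function('K')(95))), Rational(1, 2)), Pow(47064, -1)))) = Mul(Add(35293, 20082), Add(-13511, Mul(Pow(Add(19135, Add(Add(3464, -1020), Pow(95, 2))), Rational(1, 2)), Pow(47064, -1)))) = Mul(55375, Add(-13511, Mul(Pow(Add(19135, Add(2444, 9025)), Rational(1, 2)), Rational(1, 47064)))) = Mul(55375, Add(-13511, Mul(Pow(Add(19135, 11469), Rational(1, 2)), Rational(1, 47064)))) = Mul(55375, Add(-13511, Mul(Pow(30604, Rational(1, 2)), Rational(1, 47064)))) = Mul(55375, Add(-13511, Mul(Mul(2, Pow(7651, Rational(1, 2))), Rational(1, 47064)))) = Mul(55375, Add(-13511, Mul(Rational(1, 23532), Pow(7651, Rational(1, 2))))) = Add(-748171625, Mul(Rational(55375, 23532), Pow(7651, Rational(1, 2))))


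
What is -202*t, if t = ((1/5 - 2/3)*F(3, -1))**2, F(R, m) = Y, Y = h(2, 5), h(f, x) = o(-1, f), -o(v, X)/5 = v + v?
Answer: -39592/9 ≈ -4399.1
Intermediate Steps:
o(v, X) = -10*v (o(v, X) = -5*(v + v) = -10*v)
h(f, x) = 10 (h(f, x) = -10*(-1) = 10)
Y = 10
F(R, m) = 10
t = 196/9 (t = ((1/5 - 2/3)*10)**2 = (-7/15*10)**2 = (-14/3)**2 = 196/9 ≈ 21.778)
-202*t = -202*196/9 = -39592/9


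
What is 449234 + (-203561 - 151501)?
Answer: 94172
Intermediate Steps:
449234 + (-203561 - 151501) = 449234 - 355062 = 94172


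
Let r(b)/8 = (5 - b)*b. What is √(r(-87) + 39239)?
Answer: I*√24793 ≈ 157.46*I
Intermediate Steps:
r(b) = 8*b*(5 - b) (r(b) = 8*((5 - b)*b) = 8*(b*(5 - b)) = 8*b*(5 - b))
√(r(-87) + 39239) = √(8*(-87)*(5 - 1*(-87)) + 39239) = √(8*(-87)*(5 + 87) + 39239) = √(8*(-87)*92 + 39239) = √(-64032 + 39239) = √(-24793) = I*√24793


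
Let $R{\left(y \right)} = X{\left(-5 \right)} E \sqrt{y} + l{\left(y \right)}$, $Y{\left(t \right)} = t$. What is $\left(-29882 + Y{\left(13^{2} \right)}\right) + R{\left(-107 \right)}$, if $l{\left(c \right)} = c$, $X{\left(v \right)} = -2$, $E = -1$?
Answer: $-29820 + 2 i \sqrt{107} \approx -29820.0 + 20.688 i$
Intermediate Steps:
$R{\left(y \right)} = y + 2 \sqrt{y}$ ($R{\left(y \right)} = - 2 \left(- \sqrt{y}\right) + y = 2 \sqrt{y} + y = y + 2 \sqrt{y}$)
$\left(-29882 + Y{\left(13^{2} \right)}\right) + R{\left(-107 \right)} = \left(-29882 + 13^{2}\right) - \left(107 - 2 \sqrt{-107}\right) = \left(-29882 + 169\right) - \left(107 - 2 i \sqrt{107}\right) = -29713 - \left(107 - 2 i \sqrt{107}\right) = -29820 + 2 i \sqrt{107}$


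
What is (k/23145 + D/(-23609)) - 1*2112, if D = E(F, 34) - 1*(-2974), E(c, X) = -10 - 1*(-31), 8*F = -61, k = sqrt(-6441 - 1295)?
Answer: -49865203/23609 + 2*I*sqrt(1934)/23145 ≈ -2112.1 + 0.0038002*I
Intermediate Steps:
k = 2*I*sqrt(1934) (k = sqrt(-7736) = 2*I*sqrt(1934) ≈ 87.955*I)
F = -61/8 (F = (1/8)*(-61) = -61/8 ≈ -7.6250)
E(c, X) = 21 (E(c, X) = -10 + 31 = 21)
D = 2995 (D = 21 - 1*(-2974) = 21 + 2974 = 2995)
(k/23145 + D/(-23609)) - 1*2112 = ((2*I*sqrt(1934))/23145 + 2995/(-23609)) - 1*2112 = ((2*I*sqrt(1934))*(1/23145) + 2995*(-1/23609)) - 2112 = (2*I*sqrt(1934)/23145 - 2995/23609) - 2112 = (-2995/23609 + 2*I*sqrt(1934)/23145) - 2112 = -49865203/23609 + 2*I*sqrt(1934)/23145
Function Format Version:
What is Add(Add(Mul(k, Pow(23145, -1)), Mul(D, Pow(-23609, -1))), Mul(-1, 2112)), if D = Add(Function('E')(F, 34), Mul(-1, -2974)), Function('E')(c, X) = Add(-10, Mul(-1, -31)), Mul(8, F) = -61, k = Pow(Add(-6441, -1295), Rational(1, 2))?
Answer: Add(Rational(-49865203, 23609), Mul(Rational(2, 23145), I, Pow(1934, Rational(1, 2)))) ≈ Add(-2112.1, Mul(0.0038002, I))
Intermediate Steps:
k = Mul(2, I, Pow(1934, Rational(1, 2))) (k = Pow(-7736, Rational(1, 2)) = Mul(2, I, Pow(1934, Rational(1, 2))) ≈ Mul(87.955, I))
F = Rational(-61, 8) (F = Mul(Rational(1, 8), -61) = Rational(-61, 8) ≈ -7.6250)
Function('E')(c, X) = 21 (Function('E')(c, X) = Add(-10, 31) = 21)
D = 2995 (D = Add(21, Mul(-1, -2974)) = Add(21, 2974) = 2995)
Add(Add(Mul(k, Pow(23145, -1)), Mul(D, Pow(-23609, -1))), Mul(-1, 2112)) = Add(Add(Mul(Mul(2, I, Pow(1934, Rational(1, 2))), Pow(23145, -1)), Mul(2995, Pow(-23609, -1))), Mul(-1, 2112)) = Add(Add(Mul(Mul(2, I, Pow(1934, Rational(1, 2))), Rational(1, 23145)), Mul(2995, Rational(-1, 23609))), -2112) = Add(Add(Mul(Rational(2, 23145), I, Pow(1934, Rational(1, 2))), Rational(-2995, 23609)), -2112) = Add(Add(Rational(-2995, 23609), Mul(Rational(2, 23145), I, Pow(1934, Rational(1, 2)))), -2112) = Add(Rational(-49865203, 23609), Mul(Rational(2, 23145), I, Pow(1934, Rational(1, 2))))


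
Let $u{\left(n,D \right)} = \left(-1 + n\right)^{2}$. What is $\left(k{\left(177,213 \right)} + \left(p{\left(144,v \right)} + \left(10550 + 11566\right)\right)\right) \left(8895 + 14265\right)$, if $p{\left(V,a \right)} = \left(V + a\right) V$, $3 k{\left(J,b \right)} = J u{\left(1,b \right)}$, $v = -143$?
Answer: $515541600$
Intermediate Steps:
$k{\left(J,b \right)} = 0$ ($k{\left(J,b \right)} = \frac{J \left(-1 + 1\right)^{2}}{3} = \frac{J 0^{2}}{3} = \frac{J 0}{3} = \frac{1}{3} \cdot 0 = 0$)
$p{\left(V,a \right)} = V \left(V + a\right)$
$\left(k{\left(177,213 \right)} + \left(p{\left(144,v \right)} + \left(10550 + 11566\right)\right)\right) \left(8895 + 14265\right) = \left(0 + \left(144 \left(144 - 143\right) + \left(10550 + 11566\right)\right)\right) \left(8895 + 14265\right) = \left(0 + \left(144 \cdot 1 + 22116\right)\right) 23160 = \left(0 + \left(144 + 22116\right)\right) 23160 = \left(0 + 22260\right) 23160 = 22260 \cdot 23160 = 515541600$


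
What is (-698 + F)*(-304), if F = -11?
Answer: 215536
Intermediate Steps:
(-698 + F)*(-304) = (-698 - 11)*(-304) = -709*(-304) = 215536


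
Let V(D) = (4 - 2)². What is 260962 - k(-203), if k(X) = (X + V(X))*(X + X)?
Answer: 180168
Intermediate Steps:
V(D) = 4 (V(D) = 2² = 4)
k(X) = 2*X*(4 + X) (k(X) = (X + 4)*(X + X) = (4 + X)*(2*X) = 2*X*(4 + X))
260962 - k(-203) = 260962 - 2*(-203)*(4 - 203) = 260962 - 2*(-203)*(-199) = 260962 - 1*80794 = 260962 - 80794 = 180168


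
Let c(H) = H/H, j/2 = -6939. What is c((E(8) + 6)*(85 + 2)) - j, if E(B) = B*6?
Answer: 13879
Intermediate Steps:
j = -13878 (j = 2*(-6939) = -13878)
E(B) = 6*B
c(H) = 1
c((E(8) + 6)*(85 + 2)) - j = 1 - 1*(-13878) = 1 + 13878 = 13879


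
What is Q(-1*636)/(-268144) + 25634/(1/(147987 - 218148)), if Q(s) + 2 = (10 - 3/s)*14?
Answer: -51119441370184171/28423264 ≈ -1.7985e+9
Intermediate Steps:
Q(s) = 138 - 42/s (Q(s) = -2 + (10 - 3/s)*14 = -2 + (140 - 42/s) = 138 - 42/s)
Q(-1*636)/(-268144) + 25634/(1/(147987 - 218148)) = (138 - 42/((-1*636)))/(-268144) + 25634/(1/(147987 - 218148)) = (138 - 42/(-636))*(-1/268144) + 25634/(1/(-70161)) = (138 - 42*(-1/636))*(-1/268144) + 25634/(-1/70161) = (138 + 7/106)*(-1/268144) + 25634*(-70161) = (14635/106)*(-1/268144) - 1798507074 = -14635/28423264 - 1798507074 = -51119441370184171/28423264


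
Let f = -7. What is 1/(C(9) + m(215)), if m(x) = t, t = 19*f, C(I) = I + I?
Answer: -1/115 ≈ -0.0086956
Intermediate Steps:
C(I) = 2*I
t = -133 (t = 19*(-7) = -133)
m(x) = -133
1/(C(9) + m(215)) = 1/(2*9 - 133) = 1/(18 - 133) = 1/(-115) = -1/115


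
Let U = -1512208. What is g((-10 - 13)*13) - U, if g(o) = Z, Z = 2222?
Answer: 1514430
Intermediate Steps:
g(o) = 2222
g((-10 - 13)*13) - U = 2222 - 1*(-1512208) = 2222 + 1512208 = 1514430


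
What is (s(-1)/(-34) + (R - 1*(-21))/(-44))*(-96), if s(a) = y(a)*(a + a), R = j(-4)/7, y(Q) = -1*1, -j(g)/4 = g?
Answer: 73896/1309 ≈ 56.452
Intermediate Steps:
j(g) = -4*g
y(Q) = -1
R = 16/7 (R = -4*(-4)/7 = 16*(⅐) = 16/7 ≈ 2.2857)
s(a) = -2*a (s(a) = -(a + a) = -2*a)
(s(-1)/(-34) + (R - 1*(-21))/(-44))*(-96) = (-2*(-1)/(-34) + (16/7 - 1*(-21))/(-44))*(-96) = (2*(-1/34) + (16/7 + 21)*(-1/44))*(-96) = (-1/17 + (163/7)*(-1/44))*(-96) = (-1/17 - 163/308)*(-96) = -3079/5236*(-96) = 73896/1309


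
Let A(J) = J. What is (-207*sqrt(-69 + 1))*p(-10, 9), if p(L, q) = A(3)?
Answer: -1242*I*sqrt(17) ≈ -5120.9*I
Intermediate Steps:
p(L, q) = 3
(-207*sqrt(-69 + 1))*p(-10, 9) = -207*sqrt(-69 + 1)*3 = -414*I*sqrt(17)*3 = -1242*I*sqrt(17)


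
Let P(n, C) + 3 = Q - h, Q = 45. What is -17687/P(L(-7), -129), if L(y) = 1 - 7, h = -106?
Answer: -17687/148 ≈ -119.51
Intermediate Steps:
L(y) = -6
P(n, C) = 148 (P(n, C) = -3 + (45 - 1*(-106)) = -3 + (45 + 106) = -3 + 151 = 148)
-17687/P(L(-7), -129) = -17687/148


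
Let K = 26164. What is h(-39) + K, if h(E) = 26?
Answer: 26190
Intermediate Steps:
h(-39) + K = 26 + 26164 = 26190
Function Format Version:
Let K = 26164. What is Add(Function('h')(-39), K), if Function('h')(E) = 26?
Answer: 26190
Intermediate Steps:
Add(Function('h')(-39), K) = Add(26, 26164) = 26190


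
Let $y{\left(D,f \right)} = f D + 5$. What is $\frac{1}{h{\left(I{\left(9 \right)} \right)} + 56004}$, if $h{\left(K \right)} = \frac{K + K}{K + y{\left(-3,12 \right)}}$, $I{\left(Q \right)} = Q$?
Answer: $\frac{11}{616035} \approx 1.7856 \cdot 10^{-5}$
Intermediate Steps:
$y{\left(D,f \right)} = 5 + D f$ ($y{\left(D,f \right)} = D f + 5 = 5 + D f$)
$h{\left(K \right)} = \frac{2 K}{-31 + K}$ ($h{\left(K \right)} = \frac{K + K}{K + \left(5 - 36\right)} = \frac{2 K}{K + \left(5 - 36\right)} = \frac{2 K}{K - 31} = \frac{2 K}{-31 + K}$)
$\frac{1}{h{\left(I{\left(9 \right)} \right)} + 56004} = \frac{1}{2 \cdot 9 \frac{1}{-31 + 9} + 56004} = \frac{1}{2 \cdot 9 \frac{1}{-22} + 56004} = \frac{1}{2 \cdot 9 \left(- \frac{1}{22}\right) + 56004} = \frac{1}{- \frac{9}{11} + 56004} = \frac{1}{\frac{616035}{11}} = \frac{11}{616035}$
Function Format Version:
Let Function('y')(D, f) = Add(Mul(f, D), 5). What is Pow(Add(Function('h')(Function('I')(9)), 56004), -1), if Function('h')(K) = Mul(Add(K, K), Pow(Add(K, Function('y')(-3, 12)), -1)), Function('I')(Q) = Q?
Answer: Rational(11, 616035) ≈ 1.7856e-5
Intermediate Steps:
Function('y')(D, f) = Add(5, Mul(D, f)) (Function('y')(D, f) = Add(Mul(D, f), 5) = Add(5, Mul(D, f)))
Function('h')(K) = Mul(2, K, Pow(Add(-31, K), -1)) (Function('h')(K) = Mul(Add(K, K), Pow(Add(K, Add(5, Mul(-3, 12))), -1)) = Mul(Mul(2, K), Pow(Add(K, Add(5, -36)), -1)) = Mul(Mul(2, K), Pow(Add(K, -31), -1)) = Mul(Mul(2, K), Pow(Add(-31, K), -1)) = Mul(2, K, Pow(Add(-31, K), -1)))
Pow(Add(Function('h')(Function('I')(9)), 56004), -1) = Pow(Add(Mul(2, 9, Pow(Add(-31, 9), -1)), 56004), -1) = Pow(Add(Mul(2, 9, Pow(-22, -1)), 56004), -1) = Pow(Add(Mul(2, 9, Rational(-1, 22)), 56004), -1) = Pow(Add(Rational(-9, 11), 56004), -1) = Pow(Rational(616035, 11), -1) = Rational(11, 616035)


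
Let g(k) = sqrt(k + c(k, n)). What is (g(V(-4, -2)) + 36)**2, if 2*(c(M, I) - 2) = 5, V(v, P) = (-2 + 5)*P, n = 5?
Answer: (72 + I*sqrt(6))**2/4 ≈ 1294.5 + 88.182*I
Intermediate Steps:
V(v, P) = 3*P
c(M, I) = 9/2 (c(M, I) = 2 + (1/2)*5 = 2 + 5/2 = 9/2)
g(k) = sqrt(9/2 + k) (g(k) = sqrt(k + 9/2) = sqrt(9/2 + k))
(g(V(-4, -2)) + 36)**2 = (sqrt(18 + 4*(3*(-2)))/2 + 36)**2 = (sqrt(18 + 4*(-6))/2 + 36)**2 = (sqrt(18 - 24)/2 + 36)**2 = (sqrt(-6)/2 + 36)**2 = ((I*sqrt(6))/2 + 36)**2 = (I*sqrt(6)/2 + 36)**2 = (36 + I*sqrt(6)/2)**2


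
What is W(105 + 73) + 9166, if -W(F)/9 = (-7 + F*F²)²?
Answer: -286260512976059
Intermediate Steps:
W(F) = -9*(-7 + F³)² (W(F) = -9*(-7 + F*F²)² = -9*(-7 + F³)²)
W(105 + 73) + 9166 = -9*(-7 + (105 + 73)³)² + 9166 = -9*(-7 + 178³)² + 9166 = -9*(-7 + 5639752)² + 9166 = -9*5639745² + 9166 = -9*31806723665025 + 9166 = -286260512985225 + 9166 = -286260512976059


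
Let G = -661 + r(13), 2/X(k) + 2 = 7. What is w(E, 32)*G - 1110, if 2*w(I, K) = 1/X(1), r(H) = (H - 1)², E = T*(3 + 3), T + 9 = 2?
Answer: -7025/4 ≈ -1756.3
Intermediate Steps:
T = -7 (T = -9 + 2 = -7)
X(k) = ⅖ (X(k) = 2/(-2 + 7) = 2/5 = 2*(⅕) = ⅖)
E = -42 (E = -7*(3 + 3) = -7*6 = -42)
r(H) = (-1 + H)²
w(I, K) = 5/4 (w(I, K) = 1/(2*(⅖)) = (½)*(5/2) = 5/4)
G = -517 (G = -661 + (-1 + 13)² = -661 + 12² = -661 + 144 = -517)
w(E, 32)*G - 1110 = (5/4)*(-517) - 1110 = -2585/4 - 1110 = -7025/4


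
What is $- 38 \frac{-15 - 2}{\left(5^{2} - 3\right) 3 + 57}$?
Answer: $\frac{646}{123} \approx 5.252$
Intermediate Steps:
$- 38 \frac{-15 - 2}{\left(5^{2} - 3\right) 3 + 57} = - 38 \left(- \frac{17}{\left(25 - 3\right) 3 + 57}\right) = - 38 \left(- \frac{17}{22 \cdot 3 + 57}\right) = - 38 \left(- \frac{17}{66 + 57}\right) = - 38 \left(- \frac{17}{123}\right) = - 38 \left(\left(-17\right) \frac{1}{123}\right) = \left(-38\right) \left(- \frac{17}{123}\right) = \frac{646}{123}$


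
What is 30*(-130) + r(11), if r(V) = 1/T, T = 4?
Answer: -15599/4 ≈ -3899.8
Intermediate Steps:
r(V) = 1/4
30*(-130) + r(11) = 30*(-130) + 1/4 = -3900 + 1/4 = -15599/4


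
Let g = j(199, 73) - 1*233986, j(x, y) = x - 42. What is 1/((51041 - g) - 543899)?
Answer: -1/259029 ≈ -3.8606e-6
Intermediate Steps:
j(x, y) = -42 + x
g = -233829 (g = (-42 + 199) - 1*233986 = 157 - 233986 = -233829)
1/((51041 - g) - 543899) = 1/((51041 - 1*(-233829)) - 543899) = 1/((51041 + 233829) - 543899) = 1/(284870 - 543899) = 1/(-259029) = -1/259029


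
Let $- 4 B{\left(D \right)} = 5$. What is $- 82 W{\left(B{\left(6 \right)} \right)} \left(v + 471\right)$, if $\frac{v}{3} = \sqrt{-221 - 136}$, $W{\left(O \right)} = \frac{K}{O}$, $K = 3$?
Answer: $\frac{463464}{5} + \frac{2952 i \sqrt{357}}{5} \approx 92693.0 + 11155.0 i$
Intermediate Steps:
$B{\left(D \right)} = - \frac{5}{4}$ ($B{\left(D \right)} = \left(- \frac{1}{4}\right) 5 = - \frac{5}{4}$)
$W{\left(O \right)} = \frac{3}{O}$
$v = 3 i \sqrt{357}$ ($v = 3 \sqrt{-221 - 136} = 3 \sqrt{-357} = 3 i \sqrt{357} \approx 56.683 i$)
$- 82 W{\left(B{\left(6 \right)} \right)} \left(v + 471\right) = - 82 \frac{3}{- \frac{5}{4}} \left(3 i \sqrt{357} + 471\right) = - 82 \cdot 3 \left(- \frac{4}{5}\right) \left(471 + 3 i \sqrt{357}\right) = \left(-82\right) \left(- \frac{12}{5}\right) \left(471 + 3 i \sqrt{357}\right) = \frac{984 \left(471 + 3 i \sqrt{357}\right)}{5} = \frac{463464}{5} + \frac{2952 i \sqrt{357}}{5}$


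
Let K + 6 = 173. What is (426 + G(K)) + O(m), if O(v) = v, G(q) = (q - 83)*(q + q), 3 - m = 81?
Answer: 28404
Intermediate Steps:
K = 167 (K = -6 + 173 = 167)
m = -78 (m = 3 - 1*81 = 3 - 81 = -78)
G(q) = 2*q*(-83 + q) (G(q) = (-83 + q)*(2*q) = 2*q*(-83 + q))
(426 + G(K)) + O(m) = (426 + 2*167*(-83 + 167)) - 78 = (426 + 2*167*84) - 78 = (426 + 28056) - 78 = 28482 - 78 = 28404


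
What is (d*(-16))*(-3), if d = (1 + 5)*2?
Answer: 576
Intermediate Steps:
d = 12 (d = 6*2 = 12)
(d*(-16))*(-3) = (12*(-16))*(-3) = -192*(-3) = 576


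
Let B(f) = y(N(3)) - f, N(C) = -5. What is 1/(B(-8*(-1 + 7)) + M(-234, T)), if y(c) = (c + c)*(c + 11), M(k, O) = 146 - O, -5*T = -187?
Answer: 5/483 ≈ 0.010352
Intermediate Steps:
T = 187/5 (T = -⅕*(-187) = 187/5 ≈ 37.400)
y(c) = 2*c*(11 + c) (y(c) = (2*c)*(11 + c) = 2*c*(11 + c))
B(f) = -60 - f (B(f) = 2*(-5)*(11 - 5) - f = 2*(-5)*6 - f = -60 - f)
1/(B(-8*(-1 + 7)) + M(-234, T)) = 1/((-60 - (-8)*(-1 + 7)) + (146 - 1*187/5)) = 1/((-60 - (-8)*6) + (146 - 187/5)) = 1/((-60 - 1*(-48)) + 543/5) = 1/((-60 + 48) + 543/5) = 1/(-12 + 543/5) = 1/(483/5) = 5/483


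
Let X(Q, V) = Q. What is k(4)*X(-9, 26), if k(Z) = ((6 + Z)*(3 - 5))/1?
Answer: 180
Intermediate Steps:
k(Z) = -12 - 2*Z (k(Z) = ((6 + Z)*(-2))*1 = (-12 - 2*Z)*1 = -12 - 2*Z)
k(4)*X(-9, 26) = (-12 - 2*4)*(-9) = (-12 - 8)*(-9) = -20*(-9) = 180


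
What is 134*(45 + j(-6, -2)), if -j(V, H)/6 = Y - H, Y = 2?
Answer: 2814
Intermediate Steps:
j(V, H) = -12 + 6*H (j(V, H) = -6*(2 - H) = -12 + 6*H)
134*(45 + j(-6, -2)) = 134*(45 + (-12 + 6*(-2))) = 134*(45 + (-12 - 12)) = 134*(45 - 24) = 134*21 = 2814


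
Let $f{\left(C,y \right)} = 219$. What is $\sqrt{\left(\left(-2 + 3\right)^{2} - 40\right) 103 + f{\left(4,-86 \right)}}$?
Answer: $3 i \sqrt{422} \approx 61.628 i$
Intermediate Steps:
$\sqrt{\left(\left(-2 + 3\right)^{2} - 40\right) 103 + f{\left(4,-86 \right)}} = \sqrt{\left(\left(-2 + 3\right)^{2} - 40\right) 103 + 219} = \sqrt{\left(1^{2} - 40\right) 103 + 219} = \sqrt{\left(1 - 40\right) 103 + 219} = \sqrt{\left(-39\right) 103 + 219} = \sqrt{-4017 + 219} = \sqrt{-3798} = 3 i \sqrt{422}$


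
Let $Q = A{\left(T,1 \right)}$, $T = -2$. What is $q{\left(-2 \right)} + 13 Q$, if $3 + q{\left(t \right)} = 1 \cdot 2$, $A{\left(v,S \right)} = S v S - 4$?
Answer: $-79$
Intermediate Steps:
$A{\left(v,S \right)} = -4 + v S^{2}$ ($A{\left(v,S \right)} = v S^{2} - 4 = -4 + v S^{2}$)
$Q = -6$ ($Q = -4 - 2 \cdot 1^{2} = -4 - 2 = -6$)
$q{\left(t \right)} = -1$ ($q{\left(t \right)} = -3 + 1 \cdot 2 = -3 + 2 = -1$)
$q{\left(-2 \right)} + 13 Q = -1 + 13 \left(-6\right) = -1 - 78 = -79$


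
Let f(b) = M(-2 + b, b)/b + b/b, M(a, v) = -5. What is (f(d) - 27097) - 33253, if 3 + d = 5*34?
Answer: -10078288/167 ≈ -60349.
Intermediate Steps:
d = 167 (d = -3 + 5*34 = -3 + 170 = 167)
f(b) = 1 - 5/b (f(b) = -5/b + b/b = -5/b + 1 = 1 - 5/b)
(f(d) - 27097) - 33253 = ((-5 + 167)/167 - 27097) - 33253 = ((1/167)*162 - 27097) - 33253 = (162/167 - 27097) - 33253 = -4525037/167 - 33253 = -10078288/167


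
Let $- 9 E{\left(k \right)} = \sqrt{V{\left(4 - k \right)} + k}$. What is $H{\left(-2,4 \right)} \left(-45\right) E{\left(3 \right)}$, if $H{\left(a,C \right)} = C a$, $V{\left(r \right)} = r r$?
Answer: $-80$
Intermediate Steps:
$V{\left(r \right)} = r^{2}$
$E{\left(k \right)} = - \frac{\sqrt{k + \left(4 - k\right)^{2}}}{9}$ ($E{\left(k \right)} = - \frac{\sqrt{\left(4 - k\right)^{2} + k}}{9} = - \frac{\sqrt{k + \left(4 - k\right)^{2}}}{9}$)
$H{\left(-2,4 \right)} \left(-45\right) E{\left(3 \right)} = 4 \left(-2\right) \left(-45\right) \left(- \frac{\sqrt{3 + \left(-4 + 3\right)^{2}}}{9}\right) = \left(-8\right) \left(-45\right) \left(- \frac{\sqrt{3 + \left(-1\right)^{2}}}{9}\right) = 360 \left(- \frac{\sqrt{3 + 1}}{9}\right) = 360 \left(- \frac{\sqrt{4}}{9}\right) = 360 \left(\left(- \frac{1}{9}\right) 2\right) = 360 \left(- \frac{2}{9}\right) = -80$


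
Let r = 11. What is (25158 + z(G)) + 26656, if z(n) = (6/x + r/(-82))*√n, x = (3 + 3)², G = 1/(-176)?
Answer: 51814 + I*√11/1353 ≈ 51814.0 + 0.0024513*I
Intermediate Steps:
G = -1/176 ≈ -0.0056818
x = 36 (x = 6² = 36)
z(n) = 4*√n/123 (z(n) = (6/36 + 11/(-82))*√n = (6*(1/36) + 11*(-1/82))*√n = (⅙ - 11/82)*√n = 4*√n/123)
(25158 + z(G)) + 26656 = (25158 + 4*√(-1/176)/123) + 26656 = (25158 + 4*(I*√11/44)/123) + 26656 = (25158 + I*√11/1353) + 26656 = 51814 + I*√11/1353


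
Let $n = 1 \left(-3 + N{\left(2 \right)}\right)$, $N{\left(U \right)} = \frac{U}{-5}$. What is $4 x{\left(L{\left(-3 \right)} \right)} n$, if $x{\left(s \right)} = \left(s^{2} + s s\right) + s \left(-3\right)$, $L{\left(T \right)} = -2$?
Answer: $- \frac{952}{5} \approx -190.4$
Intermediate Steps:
$N{\left(U \right)} = - \frac{U}{5}$ ($N{\left(U \right)} = U \left(- \frac{1}{5}\right) = - \frac{U}{5}$)
$x{\left(s \right)} = - 3 s + 2 s^{2}$ ($x{\left(s \right)} = \left(s^{2} + s^{2}\right) - 3 s = 2 s^{2} - 3 s = - 3 s + 2 s^{2}$)
$n = - \frac{17}{5}$ ($n = 1 \left(-3 - \frac{2}{5}\right) = 1 \left(- \frac{17}{5}\right) = - \frac{17}{5} \approx -3.4$)
$4 x{\left(L{\left(-3 \right)} \right)} n = 4 \left(- 2 \left(-3 + 2 \left(-2\right)\right)\right) \left(- \frac{17}{5}\right) = 4 \left(- 2 \left(-3 - 4\right)\right) \left(- \frac{17}{5}\right) = 4 \left(\left(-2\right) \left(-7\right)\right) \left(- \frac{17}{5}\right) = 4 \cdot 14 \left(- \frac{17}{5}\right) = 56 \left(- \frac{17}{5}\right) = - \frac{952}{5}$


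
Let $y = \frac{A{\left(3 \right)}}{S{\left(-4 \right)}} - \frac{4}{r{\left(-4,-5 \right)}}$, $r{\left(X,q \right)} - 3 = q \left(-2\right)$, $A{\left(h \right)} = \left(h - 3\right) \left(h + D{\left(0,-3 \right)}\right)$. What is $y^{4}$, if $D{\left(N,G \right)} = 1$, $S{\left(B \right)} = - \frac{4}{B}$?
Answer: $\frac{256}{28561} \approx 0.0089633$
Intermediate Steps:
$A{\left(h \right)} = \left(1 + h\right) \left(-3 + h\right)$ ($A{\left(h \right)} = \left(h - 3\right) \left(h + 1\right) = \left(-3 + h\right) \left(1 + h\right) = \left(1 + h\right) \left(-3 + h\right)$)
$r{\left(X,q \right)} = 3 - 2 q$ ($r{\left(X,q \right)} = 3 + q \left(-2\right) = 3 - 2 q$)
$y = - \frac{4}{13}$ ($y = \frac{-3 + 3^{2} - 6}{\left(-4\right) \frac{1}{-4}} - \frac{4}{3 - -10} = \frac{-3 + 9 - 6}{\left(-4\right) \left(- \frac{1}{4}\right)} - \frac{4}{3 + 10} = \frac{0}{1} - \frac{4}{13} = 0 \cdot 1 - \frac{4}{13} = 0 - \frac{4}{13} = - \frac{4}{13} \approx -0.30769$)
$y^{4} = \left(- \frac{4}{13}\right)^{4} = \frac{256}{28561}$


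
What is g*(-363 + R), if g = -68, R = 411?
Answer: -3264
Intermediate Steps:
g*(-363 + R) = -68*(-363 + 411) = -68*48 = -3264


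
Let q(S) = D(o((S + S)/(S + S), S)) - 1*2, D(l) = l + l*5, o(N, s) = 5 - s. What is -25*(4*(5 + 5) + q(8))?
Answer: -500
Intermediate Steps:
D(l) = 6*l (D(l) = l + 5*l = 6*l)
q(S) = 28 - 6*S (q(S) = 6*(5 - S) - 1*2 = (30 - 6*S) - 2 = 28 - 6*S)
-25*(4*(5 + 5) + q(8)) = -25*(4*(5 + 5) + (28 - 6*8)) = -25*(4*10 + (28 - 48)) = -25*(40 - 20) = -25*20 = -500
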